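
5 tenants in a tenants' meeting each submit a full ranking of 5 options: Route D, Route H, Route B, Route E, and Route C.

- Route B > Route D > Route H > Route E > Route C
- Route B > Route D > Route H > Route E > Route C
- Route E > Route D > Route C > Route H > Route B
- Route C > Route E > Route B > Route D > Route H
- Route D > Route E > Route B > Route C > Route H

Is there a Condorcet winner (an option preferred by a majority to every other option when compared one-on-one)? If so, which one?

Head-to-head results (5 voters total):
Route D vs Route H: Route D wins 5–0.
Route D vs Route B: Route B wins 3–2.
Route D vs Route E: Route D wins 3–2.
Route D vs Route C: Route D wins 4–1.
Route H vs Route B: Route B wins 4–1.
Route H vs Route E: Route E wins 3–2.
Route H vs Route C: Route C wins 3–2.
Route B vs Route E: Route E wins 3–2.
Route B vs Route C: Route B wins 3–2.
Route E vs Route C: Route E wins 4–1.
No candidate beats all others: Route D beats Route E beats Route B beats Route D, a majority cycle.

No Condorcet winner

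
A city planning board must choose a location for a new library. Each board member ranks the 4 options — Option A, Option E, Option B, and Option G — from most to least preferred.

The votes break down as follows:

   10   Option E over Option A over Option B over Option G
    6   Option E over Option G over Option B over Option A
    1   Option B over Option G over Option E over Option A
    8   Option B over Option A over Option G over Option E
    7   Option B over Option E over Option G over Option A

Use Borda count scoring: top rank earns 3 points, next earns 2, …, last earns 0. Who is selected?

Option B

Borda scores:
  Option A: 10·2 + 6·0 + 0 + 8·2 + 7·0 = 36
  Option E: 10·3 + 6·3 + 1 + 8·0 + 7·2 = 63
  Option B: 10·1 + 6·1 + 3 + 8·3 + 7·3 = 64
  Option G: 10·0 + 6·2 + 2 + 8·1 + 7·1 = 29
Option B has the highest total.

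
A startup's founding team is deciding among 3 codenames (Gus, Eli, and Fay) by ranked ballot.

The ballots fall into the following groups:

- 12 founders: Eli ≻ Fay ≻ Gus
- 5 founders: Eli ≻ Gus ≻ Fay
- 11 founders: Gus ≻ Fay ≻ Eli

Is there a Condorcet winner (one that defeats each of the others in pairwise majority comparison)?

Yes

Head-to-head results (28 voters total):
Gus vs Eli: Eli wins 17–11.
Gus vs Fay: Gus wins 16–12.
Eli vs Fay: Eli wins 17–11.
Eli beats each rival — Gus (17–11), Fay (17–11) — so Eli is the Condorcet winner.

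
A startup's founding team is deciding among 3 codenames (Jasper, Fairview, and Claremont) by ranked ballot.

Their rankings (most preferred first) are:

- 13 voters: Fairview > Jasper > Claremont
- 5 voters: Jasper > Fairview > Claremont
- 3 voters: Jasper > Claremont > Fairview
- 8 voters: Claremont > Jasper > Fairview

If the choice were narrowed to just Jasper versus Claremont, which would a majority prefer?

Jasper

Ballots ranking Jasper above Claremont: 13+5+3 = 21.
Ballots ranking Claremont above Jasper: 8.
Jasper wins the head-to-head, 21–8.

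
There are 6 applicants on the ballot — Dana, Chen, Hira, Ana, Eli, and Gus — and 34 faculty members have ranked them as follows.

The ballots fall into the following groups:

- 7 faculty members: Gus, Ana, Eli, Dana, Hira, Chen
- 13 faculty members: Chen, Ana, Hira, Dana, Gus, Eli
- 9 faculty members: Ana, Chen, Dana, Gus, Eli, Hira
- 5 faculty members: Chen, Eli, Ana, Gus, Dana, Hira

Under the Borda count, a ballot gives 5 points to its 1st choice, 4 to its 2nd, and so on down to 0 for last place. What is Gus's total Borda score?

76

Borda scores:
  Dana: 7·2 + 13·2 + 9·3 + 5·1 = 72
  Chen: 7·0 + 13·5 + 9·4 + 5·5 = 126
  Hira: 7·1 + 13·3 + 9·0 + 5·0 = 46
  Ana: 7·4 + 13·4 + 9·5 + 5·3 = 140
  Eli: 7·3 + 13·0 + 9·1 + 5·4 = 50
  Gus: 7·5 + 13·1 + 9·2 + 5·2 = 76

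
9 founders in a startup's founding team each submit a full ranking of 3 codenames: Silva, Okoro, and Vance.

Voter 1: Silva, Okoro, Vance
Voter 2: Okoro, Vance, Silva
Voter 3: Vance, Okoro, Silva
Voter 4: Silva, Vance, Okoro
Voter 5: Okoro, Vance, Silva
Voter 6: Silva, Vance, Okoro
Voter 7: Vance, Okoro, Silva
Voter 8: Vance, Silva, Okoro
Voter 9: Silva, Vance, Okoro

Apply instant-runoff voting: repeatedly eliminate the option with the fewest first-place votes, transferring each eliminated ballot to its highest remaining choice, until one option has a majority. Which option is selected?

Vance

Round 1: Silva 4, Vance 3, Okoro 2. Okoro has the fewest and is eliminated.
Round 2: Vance 5, Silva 4. Vance has a majority.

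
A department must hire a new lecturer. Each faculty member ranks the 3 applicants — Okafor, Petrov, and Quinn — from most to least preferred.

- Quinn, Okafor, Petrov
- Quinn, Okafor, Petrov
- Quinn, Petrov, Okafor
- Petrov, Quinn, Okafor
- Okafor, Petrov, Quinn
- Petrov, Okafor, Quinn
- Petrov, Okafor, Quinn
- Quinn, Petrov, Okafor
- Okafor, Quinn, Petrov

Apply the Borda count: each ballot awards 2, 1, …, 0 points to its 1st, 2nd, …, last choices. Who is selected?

Quinn

Borda scores:
  Okafor: 1 + 1 + 0 + 0 + 2 + 1 + 1 + 0 + 2 = 8
  Petrov: 0 + 0 + 1 + 2 + 1 + 2 + 2 + 1 + 0 = 9
  Quinn: 2 + 2 + 2 + 1 + 0 + 0 + 0 + 2 + 1 = 10
Quinn has the highest total.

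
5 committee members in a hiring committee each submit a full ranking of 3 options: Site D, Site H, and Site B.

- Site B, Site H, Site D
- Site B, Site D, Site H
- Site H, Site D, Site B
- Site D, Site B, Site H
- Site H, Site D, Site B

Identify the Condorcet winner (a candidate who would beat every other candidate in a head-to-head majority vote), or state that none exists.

There is no Condorcet winner

Head-to-head results (5 voters total):
Site D vs Site H: Site H wins 3–2.
Site D vs Site B: Site D wins 3–2.
Site H vs Site B: Site B wins 3–2.
No candidate beats all others: Site D beats Site B beats Site H beats Site D, a majority cycle.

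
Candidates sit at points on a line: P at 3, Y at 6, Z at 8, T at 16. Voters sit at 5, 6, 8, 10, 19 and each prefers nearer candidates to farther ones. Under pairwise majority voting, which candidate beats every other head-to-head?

Z

With single-peaked preferences on a line, the Condorcet winner is the candidate closest to the median voter.
The median voter (position 8) is closest to Z at 8.
Check: Z vs P — voters closer to Z: 4 of 5.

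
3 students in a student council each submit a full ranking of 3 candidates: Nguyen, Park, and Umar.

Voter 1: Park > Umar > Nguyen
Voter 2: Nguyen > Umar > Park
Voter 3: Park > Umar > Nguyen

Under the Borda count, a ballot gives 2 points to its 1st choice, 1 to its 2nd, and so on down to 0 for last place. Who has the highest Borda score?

Park

Borda scores:
  Nguyen: 0 + 2 + 0 = 2
  Park: 2 + 0 + 2 = 4
  Umar: 1 + 1 + 1 = 3
Park has the highest total.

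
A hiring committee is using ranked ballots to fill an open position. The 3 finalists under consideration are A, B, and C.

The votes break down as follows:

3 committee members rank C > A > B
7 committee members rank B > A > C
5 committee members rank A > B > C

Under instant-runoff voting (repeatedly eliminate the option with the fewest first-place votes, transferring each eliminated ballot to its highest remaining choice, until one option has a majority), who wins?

A

Round 1: B 7, A 5, C 3. C has the fewest and is eliminated.
Round 2: A 8, B 7. A has a majority.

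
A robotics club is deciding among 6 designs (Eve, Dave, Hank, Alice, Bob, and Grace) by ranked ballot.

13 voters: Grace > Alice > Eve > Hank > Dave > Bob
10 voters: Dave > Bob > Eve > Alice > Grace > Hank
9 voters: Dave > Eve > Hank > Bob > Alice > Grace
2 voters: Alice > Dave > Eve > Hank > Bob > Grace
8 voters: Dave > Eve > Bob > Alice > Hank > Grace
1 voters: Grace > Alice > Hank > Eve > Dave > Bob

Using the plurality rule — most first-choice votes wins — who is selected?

Dave

First-place vote totals:
  Eve: 0
  Dave: 27
  Hank: 0
  Alice: 2
  Bob: 0
  Grace: 14
Dave has the most first-place votes.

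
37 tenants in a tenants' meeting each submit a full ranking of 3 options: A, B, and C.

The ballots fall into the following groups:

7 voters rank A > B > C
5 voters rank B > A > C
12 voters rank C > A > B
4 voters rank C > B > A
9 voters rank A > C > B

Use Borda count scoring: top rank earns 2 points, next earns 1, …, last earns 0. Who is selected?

Borda scores:
  A: 7·2 + 5·1 + 12·1 + 4·0 + 9·2 = 49
  B: 7·1 + 5·2 + 12·0 + 4·1 + 9·0 = 21
  C: 7·0 + 5·0 + 12·2 + 4·2 + 9·1 = 41
A has the highest total.

A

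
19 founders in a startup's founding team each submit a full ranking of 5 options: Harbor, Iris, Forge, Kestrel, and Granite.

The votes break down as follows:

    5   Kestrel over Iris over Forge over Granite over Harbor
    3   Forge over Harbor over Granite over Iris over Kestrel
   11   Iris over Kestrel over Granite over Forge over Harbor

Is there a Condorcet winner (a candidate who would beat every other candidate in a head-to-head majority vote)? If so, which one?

Head-to-head results (19 voters total):
Harbor vs Iris: Iris wins 16–3.
Harbor vs Forge: Forge wins 19–0.
Harbor vs Kestrel: Kestrel wins 16–3.
Harbor vs Granite: Granite wins 16–3.
Iris vs Forge: Iris wins 16–3.
Iris vs Kestrel: Iris wins 14–5.
Iris vs Granite: Iris wins 16–3.
Forge vs Kestrel: Kestrel wins 16–3.
Forge vs Granite: Granite wins 11–8.
Kestrel vs Granite: Kestrel wins 16–3.
Iris beats each rival — Harbor (16–3), Forge (16–3), Kestrel (14–5), Granite (16–3) — so Iris is the Condorcet winner.

Iris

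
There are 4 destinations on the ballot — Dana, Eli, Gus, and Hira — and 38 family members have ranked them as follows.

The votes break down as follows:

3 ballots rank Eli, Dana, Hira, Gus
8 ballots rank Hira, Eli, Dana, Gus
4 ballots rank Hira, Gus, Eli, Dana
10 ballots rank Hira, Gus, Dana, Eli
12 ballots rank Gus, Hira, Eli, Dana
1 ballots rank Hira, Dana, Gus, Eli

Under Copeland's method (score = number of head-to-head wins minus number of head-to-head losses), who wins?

Hira

Pairwise results:
  Dana vs Eli: Eli wins 27–11.
  Dana vs Gus: Gus wins 26–12.
  Dana vs Hira: Hira wins 35–3.
  Eli vs Gus: Gus wins 27–11.
  Eli vs Hira: Hira wins 35–3.
  Gus vs Hira: Hira wins 26–12.
Copeland scores (wins − losses):
  Dana: 0 − 3 = -3
  Eli: 1 − 2 = -1
  Gus: 2 − 1 = 1
  Hira: 3 − 0 = 3
Hira has the best Copeland score.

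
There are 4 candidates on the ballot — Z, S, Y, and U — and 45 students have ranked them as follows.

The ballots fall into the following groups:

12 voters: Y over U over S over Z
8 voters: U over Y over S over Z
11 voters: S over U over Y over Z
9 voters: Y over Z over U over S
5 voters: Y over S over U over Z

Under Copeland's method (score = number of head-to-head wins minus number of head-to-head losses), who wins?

Pairwise results:
  Z vs S: S wins 36–9.
  Z vs Y: Y wins 45–0.
  Z vs U: U wins 36–9.
  S vs Y: Y wins 34–11.
  S vs U: U wins 29–16.
  Y vs U: Y wins 26–19.
Copeland scores (wins − losses):
  Z: 0 − 3 = -3
  S: 1 − 2 = -1
  Y: 3 − 0 = 3
  U: 2 − 1 = 1
Y has the best Copeland score.

Y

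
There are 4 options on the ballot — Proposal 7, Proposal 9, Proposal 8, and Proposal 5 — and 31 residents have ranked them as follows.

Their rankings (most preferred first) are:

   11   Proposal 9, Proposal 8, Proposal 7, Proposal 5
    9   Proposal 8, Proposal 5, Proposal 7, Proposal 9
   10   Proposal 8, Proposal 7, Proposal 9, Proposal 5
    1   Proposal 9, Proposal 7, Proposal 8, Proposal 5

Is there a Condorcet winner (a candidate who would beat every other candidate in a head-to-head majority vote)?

Head-to-head results (31 voters total):
Proposal 7 vs Proposal 9: Proposal 7 wins 19–12.
Proposal 7 vs Proposal 8: Proposal 8 wins 30–1.
Proposal 7 vs Proposal 5: Proposal 7 wins 22–9.
Proposal 9 vs Proposal 8: Proposal 8 wins 19–12.
Proposal 9 vs Proposal 5: Proposal 9 wins 22–9.
Proposal 8 vs Proposal 5: Proposal 8 wins 31–0.
Proposal 8 beats each rival — Proposal 7 (30–1), Proposal 9 (19–12), Proposal 5 (31–0) — so Proposal 8 is the Condorcet winner.

Yes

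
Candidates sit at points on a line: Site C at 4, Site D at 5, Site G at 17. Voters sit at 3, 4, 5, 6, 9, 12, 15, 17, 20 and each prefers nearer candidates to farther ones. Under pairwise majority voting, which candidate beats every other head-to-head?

With single-peaked preferences on a line, the Condorcet winner is the candidate closest to the median voter.
The median voter (position 9) is closest to Site D at 5.
Check: Site D vs Site C — voters closer to Site D: 7 of 9.

Site D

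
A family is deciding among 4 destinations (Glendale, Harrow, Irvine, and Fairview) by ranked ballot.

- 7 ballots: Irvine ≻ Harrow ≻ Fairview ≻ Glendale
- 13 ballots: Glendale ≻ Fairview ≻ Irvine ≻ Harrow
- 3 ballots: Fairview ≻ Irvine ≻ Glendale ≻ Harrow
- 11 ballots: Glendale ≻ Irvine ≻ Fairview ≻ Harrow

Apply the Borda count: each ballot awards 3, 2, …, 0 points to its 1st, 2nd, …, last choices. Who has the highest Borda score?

Glendale

Borda scores:
  Glendale: 7·0 + 13·3 + 3·1 + 11·3 = 75
  Harrow: 7·2 + 13·0 + 3·0 + 11·0 = 14
  Irvine: 7·3 + 13·1 + 3·2 + 11·2 = 62
  Fairview: 7·1 + 13·2 + 3·3 + 11·1 = 53
Glendale has the highest total.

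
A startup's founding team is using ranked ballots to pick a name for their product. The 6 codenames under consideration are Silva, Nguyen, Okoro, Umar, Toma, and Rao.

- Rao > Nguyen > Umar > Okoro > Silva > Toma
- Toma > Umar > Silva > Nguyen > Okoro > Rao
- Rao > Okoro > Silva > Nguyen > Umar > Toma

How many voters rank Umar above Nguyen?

1

Ballots ranking Umar above Nguyen: 1.
Ballots ranking Nguyen above Umar: 2.
So 1 of 3 voters prefer Umar to Nguyen.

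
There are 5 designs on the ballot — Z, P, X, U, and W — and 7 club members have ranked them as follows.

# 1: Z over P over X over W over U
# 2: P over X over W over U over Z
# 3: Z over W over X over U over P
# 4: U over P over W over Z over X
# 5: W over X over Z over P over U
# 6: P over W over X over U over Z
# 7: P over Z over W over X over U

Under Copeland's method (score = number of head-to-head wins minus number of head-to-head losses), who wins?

Pairwise results:
  Z vs P: P wins 4–3.
  Z vs X: Z wins 4–3.
  Z vs U: Z wins 4–3.
  Z vs W: W wins 4–3.
  P vs X: P wins 5–2.
  P vs U: P wins 5–2.
  P vs W: P wins 5–2.
  X vs U: X wins 6–1.
  X vs W: W wins 5–2.
  U vs W: W wins 6–1.
Copeland scores (wins − losses):
  Z: 2 − 2 = 0
  P: 4 − 0 = 4
  X: 1 − 3 = -2
  U: 0 − 4 = -4
  W: 3 − 1 = 2
P has the best Copeland score.

P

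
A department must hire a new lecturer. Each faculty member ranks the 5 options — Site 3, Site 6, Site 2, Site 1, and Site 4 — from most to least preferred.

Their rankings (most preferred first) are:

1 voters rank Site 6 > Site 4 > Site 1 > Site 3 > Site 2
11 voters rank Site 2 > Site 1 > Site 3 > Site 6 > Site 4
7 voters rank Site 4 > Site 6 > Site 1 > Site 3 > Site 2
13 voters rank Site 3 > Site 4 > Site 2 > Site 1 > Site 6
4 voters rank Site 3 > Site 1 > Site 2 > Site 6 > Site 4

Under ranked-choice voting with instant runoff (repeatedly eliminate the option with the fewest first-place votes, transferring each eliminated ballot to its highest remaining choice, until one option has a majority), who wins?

Site 3

Round 1: Site 3 17, Site 2 11, Site 4 7, Site 6 1, Site 1 0. Site 1 has the fewest and is eliminated.
Round 2: Site 3 17, Site 2 11, Site 4 7, Site 6 1. Site 6 has the fewest and is eliminated.
Round 3: Site 3 17, Site 2 11, Site 4 8. Site 4 has the fewest and is eliminated.
Round 4: Site 3 25, Site 2 11. Site 3 has a majority.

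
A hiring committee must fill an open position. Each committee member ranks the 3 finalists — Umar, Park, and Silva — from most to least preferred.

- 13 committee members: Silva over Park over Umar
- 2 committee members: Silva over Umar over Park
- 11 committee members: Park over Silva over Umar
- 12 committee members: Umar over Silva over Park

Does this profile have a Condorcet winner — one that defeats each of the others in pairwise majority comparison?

Yes

Head-to-head results (38 voters total):
Umar vs Park: Park wins 24–14.
Umar vs Silva: Silva wins 26–12.
Park vs Silva: Silva wins 27–11.
Silva beats each rival — Umar (26–12), Park (27–11) — so Silva is the Condorcet winner.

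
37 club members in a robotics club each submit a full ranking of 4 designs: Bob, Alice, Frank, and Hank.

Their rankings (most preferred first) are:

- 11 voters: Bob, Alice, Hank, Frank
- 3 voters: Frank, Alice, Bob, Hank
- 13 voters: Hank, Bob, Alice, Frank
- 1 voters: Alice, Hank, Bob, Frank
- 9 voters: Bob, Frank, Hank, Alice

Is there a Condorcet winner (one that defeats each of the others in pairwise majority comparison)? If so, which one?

Head-to-head results (37 voters total):
Bob vs Alice: Bob wins 33–4.
Bob vs Frank: Bob wins 34–3.
Bob vs Hank: Bob wins 23–14.
Alice vs Frank: Alice wins 25–12.
Alice vs Hank: Hank wins 22–15.
Frank vs Hank: Hank wins 25–12.
Bob beats each rival — Alice (33–4), Frank (34–3), Hank (23–14) — so Bob is the Condorcet winner.

Bob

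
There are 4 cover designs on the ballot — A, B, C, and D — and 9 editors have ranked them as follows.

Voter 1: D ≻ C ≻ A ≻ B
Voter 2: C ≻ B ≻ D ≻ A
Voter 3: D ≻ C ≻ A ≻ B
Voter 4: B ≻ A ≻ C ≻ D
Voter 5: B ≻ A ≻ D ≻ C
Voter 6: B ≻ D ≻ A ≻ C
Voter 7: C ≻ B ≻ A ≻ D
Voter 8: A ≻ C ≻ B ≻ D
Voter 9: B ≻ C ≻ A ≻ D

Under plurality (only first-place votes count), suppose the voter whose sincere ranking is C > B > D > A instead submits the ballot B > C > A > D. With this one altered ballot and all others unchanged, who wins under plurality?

B

First-place totals with the altered ballot: A 1, B 5, C 1, D 2.
The winner is unchanged: still B.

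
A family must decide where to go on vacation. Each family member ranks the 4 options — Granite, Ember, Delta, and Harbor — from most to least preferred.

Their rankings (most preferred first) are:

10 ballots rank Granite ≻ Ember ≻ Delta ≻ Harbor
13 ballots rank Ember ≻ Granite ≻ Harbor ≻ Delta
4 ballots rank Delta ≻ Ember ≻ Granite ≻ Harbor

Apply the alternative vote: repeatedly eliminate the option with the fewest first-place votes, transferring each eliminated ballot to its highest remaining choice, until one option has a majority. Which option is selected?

Ember

Round 1: Ember 13, Granite 10, Delta 4, Harbor 0. Harbor has the fewest and is eliminated.
Round 2: Ember 13, Granite 10, Delta 4. Delta has the fewest and is eliminated.
Round 3: Ember 17, Granite 10. Ember has a majority.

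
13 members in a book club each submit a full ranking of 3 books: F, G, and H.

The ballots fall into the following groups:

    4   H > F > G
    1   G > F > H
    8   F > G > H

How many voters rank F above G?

Ballots ranking F above G: 4+8 = 12.
Ballots ranking G above F: 1.
So 12 of 13 voters prefer F to G.

12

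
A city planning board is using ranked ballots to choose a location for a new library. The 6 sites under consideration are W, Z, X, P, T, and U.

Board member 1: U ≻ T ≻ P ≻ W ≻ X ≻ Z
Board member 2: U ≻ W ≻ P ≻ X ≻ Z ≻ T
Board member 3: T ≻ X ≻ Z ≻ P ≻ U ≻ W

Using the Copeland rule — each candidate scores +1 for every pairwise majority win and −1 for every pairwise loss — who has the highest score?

Pairwise results:
  W vs Z: W wins 2–1.
  W vs X: W wins 2–1.
  W vs P: P wins 2–1.
  W vs T: T wins 2–1.
  W vs U: U wins 3–0.
  Z vs X: X wins 3–0.
  Z vs P: P wins 2–1.
  Z vs T: T wins 2–1.
  Z vs U: U wins 2–1.
  X vs P: P wins 2–1.
  X vs T: T wins 2–1.
  X vs U: U wins 2–1.
  P vs T: T wins 2–1.
  P vs U: U wins 2–1.
  T vs U: U wins 2–1.
Copeland scores (wins − losses):
  W: 2 − 3 = -1
  Z: 0 − 5 = -5
  X: 1 − 4 = -3
  P: 3 − 2 = 1
  T: 4 − 1 = 3
  U: 5 − 0 = 5
U has the best Copeland score.

U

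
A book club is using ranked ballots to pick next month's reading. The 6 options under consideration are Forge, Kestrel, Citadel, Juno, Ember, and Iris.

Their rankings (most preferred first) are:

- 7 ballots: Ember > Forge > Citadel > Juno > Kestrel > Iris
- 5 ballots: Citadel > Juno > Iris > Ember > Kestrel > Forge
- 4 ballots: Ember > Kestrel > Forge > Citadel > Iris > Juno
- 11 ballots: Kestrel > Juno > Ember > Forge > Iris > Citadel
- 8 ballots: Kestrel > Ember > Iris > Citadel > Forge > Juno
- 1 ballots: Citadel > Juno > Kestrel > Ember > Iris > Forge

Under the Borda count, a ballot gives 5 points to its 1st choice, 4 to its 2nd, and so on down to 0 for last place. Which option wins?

Borda scores:
  Forge: 7·4 + 5·0 + 4·3 + 11·2 + 8·1 + 0 = 70
  Kestrel: 7·1 + 5·1 + 4·4 + 11·5 + 8·5 + 3 = 126
  Citadel: 7·3 + 5·5 + 4·2 + 11·0 + 8·2 + 5 = 75
  Juno: 7·2 + 5·4 + 4·0 + 11·4 + 8·0 + 4 = 82
  Ember: 7·5 + 5·2 + 4·5 + 11·3 + 8·4 + 2 = 132
  Iris: 7·0 + 5·3 + 4·1 + 11·1 + 8·3 + 1 = 55
Ember has the highest total.

Ember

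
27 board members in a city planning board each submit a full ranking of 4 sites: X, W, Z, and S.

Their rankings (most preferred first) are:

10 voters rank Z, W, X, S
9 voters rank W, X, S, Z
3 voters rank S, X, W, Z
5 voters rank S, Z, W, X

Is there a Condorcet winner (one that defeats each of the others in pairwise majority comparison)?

Head-to-head results (27 voters total):
X vs W: W wins 24–3.
X vs Z: Z wins 15–12.
X vs S: X wins 19–8.
W vs Z: Z wins 15–12.
W vs S: W wins 19–8.
Z vs S: S wins 17–10.
No candidate beats all others: X beats S beats Z beats X, a majority cycle.

No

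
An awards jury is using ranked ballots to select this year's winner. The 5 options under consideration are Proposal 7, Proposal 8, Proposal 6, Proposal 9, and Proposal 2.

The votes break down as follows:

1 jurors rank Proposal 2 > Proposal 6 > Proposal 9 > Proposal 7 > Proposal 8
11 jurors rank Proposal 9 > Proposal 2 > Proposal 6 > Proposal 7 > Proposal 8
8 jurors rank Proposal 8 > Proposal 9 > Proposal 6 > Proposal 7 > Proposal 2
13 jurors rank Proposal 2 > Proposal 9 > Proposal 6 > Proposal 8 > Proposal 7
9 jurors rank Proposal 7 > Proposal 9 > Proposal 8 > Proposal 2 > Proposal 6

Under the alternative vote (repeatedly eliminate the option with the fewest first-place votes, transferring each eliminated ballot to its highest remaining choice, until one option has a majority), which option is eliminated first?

Round 1: Proposal 2 14, Proposal 9 11, Proposal 7 9, Proposal 8 8, Proposal 6 0. Proposal 6 has the fewest and is eliminated.
Round 2: Proposal 2 14, Proposal 9 11, Proposal 7 9, Proposal 8 8. Proposal 8 has the fewest and is eliminated.
Round 3: Proposal 9 19, Proposal 2 14, Proposal 7 9. Proposal 7 has the fewest and is eliminated.
Round 4: Proposal 9 28, Proposal 2 14. Proposal 9 has a majority.

Proposal 6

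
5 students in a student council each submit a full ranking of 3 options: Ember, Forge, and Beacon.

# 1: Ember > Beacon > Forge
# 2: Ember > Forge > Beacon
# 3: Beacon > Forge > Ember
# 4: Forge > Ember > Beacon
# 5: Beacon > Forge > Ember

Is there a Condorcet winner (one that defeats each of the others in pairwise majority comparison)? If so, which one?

Head-to-head results (5 voters total):
Ember vs Forge: Forge wins 3–2.
Ember vs Beacon: Ember wins 3–2.
Forge vs Beacon: Beacon wins 3–2.
No candidate beats all others: Ember beats Beacon beats Forge beats Ember, a majority cycle.

None — there is no Condorcet winner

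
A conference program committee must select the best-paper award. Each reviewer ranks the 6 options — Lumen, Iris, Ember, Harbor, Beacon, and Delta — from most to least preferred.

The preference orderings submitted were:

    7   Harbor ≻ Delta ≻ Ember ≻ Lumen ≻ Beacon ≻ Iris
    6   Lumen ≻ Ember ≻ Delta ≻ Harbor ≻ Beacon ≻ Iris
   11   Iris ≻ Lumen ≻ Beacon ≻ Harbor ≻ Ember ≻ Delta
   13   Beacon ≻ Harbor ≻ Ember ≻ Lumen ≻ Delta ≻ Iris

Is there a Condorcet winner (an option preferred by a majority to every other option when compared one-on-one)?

No

Head-to-head results (37 voters total):
Lumen vs Iris: Lumen wins 26–11.
Lumen vs Ember: Ember wins 20–17.
Lumen vs Harbor: Harbor wins 20–17.
Lumen vs Beacon: Lumen wins 24–13.
Lumen vs Delta: Lumen wins 30–7.
Iris vs Ember: Ember wins 26–11.
Iris vs Harbor: Harbor wins 26–11.
Iris vs Beacon: Beacon wins 26–11.
Iris vs Delta: Delta wins 26–11.
Ember vs Harbor: Harbor wins 31–6.
Ember vs Beacon: Beacon wins 24–13.
Ember vs Delta: Ember wins 30–7.
Harbor vs Beacon: Beacon wins 24–13.
Harbor vs Delta: Harbor wins 31–6.
Beacon vs Delta: Beacon wins 24–13.
No candidate beats all others: Lumen beats Beacon beats Ember beats Lumen, a majority cycle.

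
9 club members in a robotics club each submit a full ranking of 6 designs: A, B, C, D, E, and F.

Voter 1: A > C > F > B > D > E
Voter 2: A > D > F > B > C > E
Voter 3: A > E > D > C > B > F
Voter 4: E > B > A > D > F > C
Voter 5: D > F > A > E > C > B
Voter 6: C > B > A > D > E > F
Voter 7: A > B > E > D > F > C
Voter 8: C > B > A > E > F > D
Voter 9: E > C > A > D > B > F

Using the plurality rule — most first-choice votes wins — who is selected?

A

First-place vote totals:
  A: 4
  B: 0
  C: 2
  D: 1
  E: 2
  F: 0
A has the most first-place votes.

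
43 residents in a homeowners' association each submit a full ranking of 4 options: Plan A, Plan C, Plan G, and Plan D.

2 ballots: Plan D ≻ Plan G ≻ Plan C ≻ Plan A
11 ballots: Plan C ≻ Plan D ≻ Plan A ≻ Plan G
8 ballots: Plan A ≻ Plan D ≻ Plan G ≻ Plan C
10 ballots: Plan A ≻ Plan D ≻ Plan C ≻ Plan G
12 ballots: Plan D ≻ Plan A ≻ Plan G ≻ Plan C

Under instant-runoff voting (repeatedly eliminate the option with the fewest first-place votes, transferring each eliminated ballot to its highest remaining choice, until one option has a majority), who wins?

Plan D

Round 1: Plan A 18, Plan D 14, Plan C 11, Plan G 0. Plan G has the fewest and is eliminated.
Round 2: Plan A 18, Plan D 14, Plan C 11. Plan C has the fewest and is eliminated.
Round 3: Plan D 25, Plan A 18. Plan D has a majority.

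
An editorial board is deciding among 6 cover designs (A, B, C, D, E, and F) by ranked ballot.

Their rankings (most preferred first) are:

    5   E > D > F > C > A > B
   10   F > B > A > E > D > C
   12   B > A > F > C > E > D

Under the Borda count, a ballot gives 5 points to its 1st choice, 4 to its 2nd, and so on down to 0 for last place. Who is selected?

Borda scores:
  A: 5·1 + 10·3 + 12·4 = 83
  B: 5·0 + 10·4 + 12·5 = 100
  C: 5·2 + 10·0 + 12·2 = 34
  D: 5·4 + 10·1 + 12·0 = 30
  E: 5·5 + 10·2 + 12·1 = 57
  F: 5·3 + 10·5 + 12·3 = 101
F has the highest total.

F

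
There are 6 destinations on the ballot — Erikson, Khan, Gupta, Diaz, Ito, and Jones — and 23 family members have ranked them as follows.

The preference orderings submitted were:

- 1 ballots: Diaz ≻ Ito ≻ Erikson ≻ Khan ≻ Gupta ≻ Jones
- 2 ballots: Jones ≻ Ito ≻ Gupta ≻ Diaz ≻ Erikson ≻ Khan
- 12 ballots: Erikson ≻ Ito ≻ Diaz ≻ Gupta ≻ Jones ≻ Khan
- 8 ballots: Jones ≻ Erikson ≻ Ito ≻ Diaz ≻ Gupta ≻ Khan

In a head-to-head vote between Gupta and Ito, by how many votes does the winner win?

23

Ballots ranking Gupta above Ito: 0.
Ballots ranking Ito above Gupta: 1+2+12+8 = 23.
Ito wins 23–0, a margin of 23.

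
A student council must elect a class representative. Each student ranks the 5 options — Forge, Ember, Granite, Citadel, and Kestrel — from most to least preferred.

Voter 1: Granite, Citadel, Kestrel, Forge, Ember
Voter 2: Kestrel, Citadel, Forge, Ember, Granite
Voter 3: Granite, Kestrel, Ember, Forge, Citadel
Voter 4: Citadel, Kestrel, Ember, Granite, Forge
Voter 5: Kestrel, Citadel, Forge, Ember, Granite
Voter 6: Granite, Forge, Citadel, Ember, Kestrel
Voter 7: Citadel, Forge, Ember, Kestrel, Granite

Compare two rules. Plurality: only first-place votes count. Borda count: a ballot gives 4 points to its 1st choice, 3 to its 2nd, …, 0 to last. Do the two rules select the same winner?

No

Plurality first-place counts: Forge 0, Ember 0, Granite 3, Citadel 2, Kestrel 2 → Granite.
Borda totals: Forge 12, Ember 9, Granite 13, Citadel 19, Kestrel 17 → Citadel.
The two rules disagree: plurality picks Granite, Borda picks Citadel.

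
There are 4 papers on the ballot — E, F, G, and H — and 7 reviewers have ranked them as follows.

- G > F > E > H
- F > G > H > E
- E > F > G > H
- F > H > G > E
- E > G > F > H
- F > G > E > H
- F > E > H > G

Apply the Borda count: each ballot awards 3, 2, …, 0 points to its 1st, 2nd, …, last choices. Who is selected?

Borda scores:
  E: 1 + 0 + 3 + 0 + 3 + 1 + 2 = 10
  F: 2 + 3 + 2 + 3 + 1 + 3 + 3 = 17
  G: 3 + 2 + 1 + 1 + 2 + 2 + 0 = 11
  H: 0 + 1 + 0 + 2 + 0 + 0 + 1 = 4
F has the highest total.

F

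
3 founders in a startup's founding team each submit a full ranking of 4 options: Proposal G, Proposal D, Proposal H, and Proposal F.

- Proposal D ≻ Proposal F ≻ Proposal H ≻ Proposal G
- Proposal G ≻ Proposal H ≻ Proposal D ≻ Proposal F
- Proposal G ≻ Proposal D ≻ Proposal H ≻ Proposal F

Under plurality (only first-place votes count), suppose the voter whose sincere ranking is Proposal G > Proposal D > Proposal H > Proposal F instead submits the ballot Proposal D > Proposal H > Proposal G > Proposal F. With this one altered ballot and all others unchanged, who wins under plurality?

First-place totals with the altered ballot: Proposal G 1, Proposal D 2, Proposal H 0, Proposal F 0.
The switch changes the winner from Proposal G to Proposal D.

Proposal D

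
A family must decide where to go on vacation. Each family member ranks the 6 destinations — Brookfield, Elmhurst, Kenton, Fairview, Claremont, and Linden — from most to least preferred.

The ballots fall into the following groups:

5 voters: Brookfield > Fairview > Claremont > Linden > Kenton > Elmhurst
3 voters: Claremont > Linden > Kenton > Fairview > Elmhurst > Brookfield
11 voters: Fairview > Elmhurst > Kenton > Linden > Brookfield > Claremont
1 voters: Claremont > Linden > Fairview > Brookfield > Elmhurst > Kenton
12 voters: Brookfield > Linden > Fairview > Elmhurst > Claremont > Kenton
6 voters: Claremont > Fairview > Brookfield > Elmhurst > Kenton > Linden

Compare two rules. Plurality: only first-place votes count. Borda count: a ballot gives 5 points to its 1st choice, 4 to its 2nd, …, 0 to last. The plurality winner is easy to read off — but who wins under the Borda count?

Plurality first-place counts: Brookfield 17, Elmhurst 0, Kenton 0, Fairview 11, Claremont 10, Linden 0 → Brookfield.
Borda totals: Brookfield 116, Elmhurst 84, Kenton 53, Fairview 144, Claremont 77, Linden 96 → Fairview.

Fairview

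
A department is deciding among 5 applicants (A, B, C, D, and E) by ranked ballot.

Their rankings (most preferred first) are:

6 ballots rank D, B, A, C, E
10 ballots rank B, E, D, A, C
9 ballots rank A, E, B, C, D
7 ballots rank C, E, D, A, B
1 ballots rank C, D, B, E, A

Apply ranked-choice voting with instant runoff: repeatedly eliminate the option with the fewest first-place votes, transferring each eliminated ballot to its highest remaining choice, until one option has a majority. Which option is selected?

B

Round 1: B 10, A 9, C 8, D 6, E 0. E has the fewest and is eliminated.
Round 2: B 10, A 9, C 8, D 6. D has the fewest and is eliminated.
Round 3: B 16, A 9, C 8. C has the fewest and is eliminated.
Round 4: B 17, A 16. B has a majority.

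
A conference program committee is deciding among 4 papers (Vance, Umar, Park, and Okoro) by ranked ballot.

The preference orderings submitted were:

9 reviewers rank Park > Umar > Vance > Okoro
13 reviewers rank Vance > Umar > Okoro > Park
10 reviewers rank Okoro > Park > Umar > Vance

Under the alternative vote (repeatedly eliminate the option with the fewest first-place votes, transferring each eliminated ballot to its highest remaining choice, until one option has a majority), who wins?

Round 1: Vance 13, Okoro 10, Park 9, Umar 0. Umar has the fewest and is eliminated.
Round 2: Vance 13, Okoro 10, Park 9. Park has the fewest and is eliminated.
Round 3: Vance 22, Okoro 10. Vance has a majority.

Vance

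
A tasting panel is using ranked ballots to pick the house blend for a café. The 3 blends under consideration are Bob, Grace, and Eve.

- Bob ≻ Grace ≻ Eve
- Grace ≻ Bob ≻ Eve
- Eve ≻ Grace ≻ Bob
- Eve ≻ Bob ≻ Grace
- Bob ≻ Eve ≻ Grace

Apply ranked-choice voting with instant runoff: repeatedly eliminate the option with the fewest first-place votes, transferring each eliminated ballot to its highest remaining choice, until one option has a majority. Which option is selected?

Bob

Round 1: Bob 2, Eve 2, Grace 1. Grace has the fewest and is eliminated.
Round 2: Bob 3, Eve 2. Bob has a majority.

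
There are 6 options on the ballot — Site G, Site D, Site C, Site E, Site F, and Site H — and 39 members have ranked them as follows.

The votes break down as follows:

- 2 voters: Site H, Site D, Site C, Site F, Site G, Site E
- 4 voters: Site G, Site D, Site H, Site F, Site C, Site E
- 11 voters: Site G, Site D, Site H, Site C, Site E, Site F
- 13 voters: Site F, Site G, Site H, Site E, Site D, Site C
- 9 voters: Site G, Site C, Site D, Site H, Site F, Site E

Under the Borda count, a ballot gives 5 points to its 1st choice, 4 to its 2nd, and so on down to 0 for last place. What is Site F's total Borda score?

86

Borda scores:
  Site G: 2·1 + 4·5 + 11·5 + 13·4 + 9·5 = 174
  Site D: 2·4 + 4·4 + 11·4 + 13·1 + 9·3 = 108
  Site C: 2·3 + 4·1 + 11·2 + 13·0 + 9·4 = 68
  Site E: 2·0 + 4·0 + 11·1 + 13·2 + 9·0 = 37
  Site F: 2·2 + 4·2 + 11·0 + 13·5 + 9·1 = 86
  Site H: 2·5 + 4·3 + 11·3 + 13·3 + 9·2 = 112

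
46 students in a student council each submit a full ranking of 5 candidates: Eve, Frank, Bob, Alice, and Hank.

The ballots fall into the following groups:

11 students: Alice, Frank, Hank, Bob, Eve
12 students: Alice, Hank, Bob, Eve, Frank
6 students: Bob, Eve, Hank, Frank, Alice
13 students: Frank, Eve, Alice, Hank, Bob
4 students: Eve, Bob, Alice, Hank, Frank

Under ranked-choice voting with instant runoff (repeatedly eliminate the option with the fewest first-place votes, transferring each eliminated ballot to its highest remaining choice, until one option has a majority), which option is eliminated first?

Hank

Round 1: Alice 23, Frank 13, Bob 6, Eve 4, Hank 0. Hank has the fewest and is eliminated.
Round 2: Alice 23, Frank 13, Bob 6, Eve 4. Eve has the fewest and is eliminated.
Round 3: Alice 23, Frank 13, Bob 10. Bob has the fewest and is eliminated.
Round 4: Alice 27, Frank 19. Alice has a majority.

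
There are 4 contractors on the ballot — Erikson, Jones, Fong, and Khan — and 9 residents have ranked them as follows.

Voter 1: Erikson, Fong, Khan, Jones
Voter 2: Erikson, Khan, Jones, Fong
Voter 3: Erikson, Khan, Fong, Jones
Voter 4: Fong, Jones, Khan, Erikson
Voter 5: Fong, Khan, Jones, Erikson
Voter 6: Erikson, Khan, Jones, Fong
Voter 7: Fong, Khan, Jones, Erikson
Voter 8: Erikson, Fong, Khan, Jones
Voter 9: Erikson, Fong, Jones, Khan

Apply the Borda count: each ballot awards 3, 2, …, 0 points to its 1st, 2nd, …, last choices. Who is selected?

Borda scores:
  Erikson: 3 + 3 + 3 + 0 + 0 + 3 + 0 + 3 + 3 = 18
  Jones: 0 + 1 + 0 + 2 + 1 + 1 + 1 + 0 + 1 = 7
  Fong: 2 + 0 + 1 + 3 + 3 + 0 + 3 + 2 + 2 = 16
  Khan: 1 + 2 + 2 + 1 + 2 + 2 + 2 + 1 + 0 = 13
Erikson has the highest total.

Erikson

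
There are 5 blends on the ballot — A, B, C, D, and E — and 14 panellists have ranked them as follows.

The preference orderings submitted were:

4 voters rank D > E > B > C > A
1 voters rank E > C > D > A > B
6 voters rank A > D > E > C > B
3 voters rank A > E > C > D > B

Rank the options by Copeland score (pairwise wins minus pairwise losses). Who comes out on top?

Pairwise results:
  A vs B: A wins 10–4.
  A vs C: A wins 9–5.
  A vs D: A wins 9–5.
  A vs E: A wins 9–5.
  B vs C: C wins 10–4.
  B vs D: D wins 14–0.
  B vs E: E wins 14–0.
  C vs D: D wins 10–4.
  C vs E: E wins 14–0.
  D vs E: D wins 10–4.
Copeland scores (wins − losses):
  A: 4 − 0 = 4
  B: 0 − 4 = -4
  C: 1 − 3 = -2
  D: 3 − 1 = 2
  E: 2 − 2 = 0
A has the best Copeland score.

A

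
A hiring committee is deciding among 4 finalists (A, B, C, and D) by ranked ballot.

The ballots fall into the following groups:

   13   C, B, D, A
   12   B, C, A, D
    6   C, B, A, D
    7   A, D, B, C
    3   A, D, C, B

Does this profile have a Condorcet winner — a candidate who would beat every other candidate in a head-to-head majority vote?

Head-to-head results (41 voters total):
A vs B: B wins 31–10.
A vs C: C wins 31–10.
A vs D: A wins 28–13.
B vs C: C wins 22–19.
B vs D: B wins 31–10.
C vs D: C wins 31–10.
C beats each rival — A (31–10), B (22–19), D (31–10) — so C is the Condorcet winner.

Yes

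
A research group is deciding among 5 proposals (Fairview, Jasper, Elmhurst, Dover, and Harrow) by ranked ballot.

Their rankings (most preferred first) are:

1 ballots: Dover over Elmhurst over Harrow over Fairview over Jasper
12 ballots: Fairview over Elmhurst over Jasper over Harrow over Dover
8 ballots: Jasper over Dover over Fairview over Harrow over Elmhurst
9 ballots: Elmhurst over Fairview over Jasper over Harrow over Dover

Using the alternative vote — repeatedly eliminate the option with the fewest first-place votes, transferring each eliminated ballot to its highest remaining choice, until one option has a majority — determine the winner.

Round 1: Fairview 12, Elmhurst 9, Jasper 8, Dover 1, Harrow 0. Harrow has the fewest and is eliminated.
Round 2: Fairview 12, Elmhurst 9, Jasper 8, Dover 1. Dover has the fewest and is eliminated.
Round 3: Fairview 12, Elmhurst 10, Jasper 8. Jasper has the fewest and is eliminated.
Round 4: Fairview 20, Elmhurst 10. Fairview has a majority.

Fairview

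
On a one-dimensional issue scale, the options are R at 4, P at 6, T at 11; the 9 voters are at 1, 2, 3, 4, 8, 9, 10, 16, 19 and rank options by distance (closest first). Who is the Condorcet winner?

With single-peaked preferences on a line, the Condorcet winner is the candidate closest to the median voter.
The median voter (position 8) is closest to P at 6.
Check: P vs R — voters closer to P: 5 of 9.

P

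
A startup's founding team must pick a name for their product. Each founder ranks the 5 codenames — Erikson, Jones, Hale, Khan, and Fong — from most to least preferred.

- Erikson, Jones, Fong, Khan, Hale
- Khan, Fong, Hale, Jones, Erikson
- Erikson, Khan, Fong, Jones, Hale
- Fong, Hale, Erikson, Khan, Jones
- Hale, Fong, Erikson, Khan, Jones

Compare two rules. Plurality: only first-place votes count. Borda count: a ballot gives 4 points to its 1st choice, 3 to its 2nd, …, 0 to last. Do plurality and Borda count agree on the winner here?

Plurality first-place counts: Erikson 2, Jones 0, Hale 1, Khan 1, Fong 1 → Erikson.
Borda totals: Erikson 12, Jones 5, Hale 9, Khan 10, Fong 14 → Fong.
The two rules disagree: plurality picks Erikson, Borda picks Fong.

No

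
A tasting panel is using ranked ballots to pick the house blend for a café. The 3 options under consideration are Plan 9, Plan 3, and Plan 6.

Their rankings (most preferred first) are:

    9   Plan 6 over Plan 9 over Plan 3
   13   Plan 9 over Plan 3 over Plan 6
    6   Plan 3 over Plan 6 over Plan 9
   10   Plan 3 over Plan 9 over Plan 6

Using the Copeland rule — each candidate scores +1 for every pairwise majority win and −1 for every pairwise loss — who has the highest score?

Plan 9

Pairwise results:
  Plan 9 vs Plan 3: Plan 9 wins 22–16.
  Plan 9 vs Plan 6: Plan 9 wins 23–15.
  Plan 3 vs Plan 6: Plan 3 wins 29–9.
Copeland scores (wins − losses):
  Plan 9: 2 − 0 = 2
  Plan 3: 1 − 1 = 0
  Plan 6: 0 − 2 = -2
Plan 9 has the best Copeland score.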